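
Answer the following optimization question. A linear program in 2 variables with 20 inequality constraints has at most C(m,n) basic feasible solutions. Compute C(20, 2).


Each vertex corresponds to some choice of n active constraints out of m, so the number of vertices is at most C(m, n) = m! / (n!(m-n)!).
m = 20, n = 2
Numerator: 20 * 19
Denominator: 2! = 2
C(20, 2) = 190


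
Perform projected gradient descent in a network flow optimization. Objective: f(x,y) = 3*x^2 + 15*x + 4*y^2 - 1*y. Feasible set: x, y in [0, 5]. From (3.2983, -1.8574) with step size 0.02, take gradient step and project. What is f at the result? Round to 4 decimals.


Step 1: Compute gradient at (3.2983, -1.8574).
grad_x = 2*3*3.2983 + 15 = 34.7898
grad_y = 2*4*-1.8574 - 1 = -15.8592
Step 2: Gradient step.
x_raw = 3.2983 - 0.02*34.7898 = 2.6025
y_raw = -1.8574 - 0.02*-15.8592 = -1.5402
Step 3: Project onto [0, 5].
x_proj = clip(2.6025) = 2.6025
y_proj = clip(-1.5402) = 0.0
Step 4: Evaluate f.
f(2.6025, 0.0) = 59.3566


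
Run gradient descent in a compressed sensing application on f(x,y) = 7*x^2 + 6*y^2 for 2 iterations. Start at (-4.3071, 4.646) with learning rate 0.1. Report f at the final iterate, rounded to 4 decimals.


Gradient descent on f(x,y) = 7*x^2 + 6*y^2.
Starting point: (-4.3071, 4.646), alpha = 0.1
Step 1: grad_x = 2*7*-4.3071 = -60.2994, grad_y = 2*6*4.646 = 55.752
  x_1 = -4.3071 - 0.1*-60.2994 = 1.7228
  y_1 = 4.646 - 0.1*55.752 = -0.9292
Step 2: grad_x = 2*7*1.7228 = 24.1198, grad_y = 2*6*-0.9292 = -11.1504
  x_2 = 1.7228 - 0.1*24.1198 = -0.6891
  y_2 = -0.9292 - 0.1*-11.1504 = 0.1858
f(-0.6891, 0.1858) = 7*(-0.6891)^2 + 6*0.1858^2 = 3.5316


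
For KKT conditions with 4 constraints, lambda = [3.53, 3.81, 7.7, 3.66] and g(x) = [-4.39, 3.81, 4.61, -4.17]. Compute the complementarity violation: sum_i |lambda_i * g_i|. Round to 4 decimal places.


KKT complementary slackness check:
lambda_1 * g_1 = 3.53 * -4.39 = -15.4967
lambda_2 * g_2 = 3.81 * 3.81 = 14.5161
lambda_3 * g_3 = 7.7 * 4.61 = 35.497
lambda_4 * g_4 = 3.66 * -4.17 = -15.2622
Total violation = 15.4967 + 14.5161 + 35.497 + 15.2622 = 80.772


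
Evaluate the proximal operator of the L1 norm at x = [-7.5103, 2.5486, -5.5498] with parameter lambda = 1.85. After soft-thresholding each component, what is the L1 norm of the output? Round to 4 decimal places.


Soft-thresholding with lambda = 1.85:
prox(-7.5103) = sign(-7.5103)*max(|-7.5103| - 1.85, 0) = -5.6603
prox(2.5486) = sign(2.5486)*max(|2.5486| - 1.85, 0) = 0.6986
prox(-5.5498) = sign(-5.5498)*max(|-5.5498| - 1.85, 0) = -3.6998
prox(x) = [-5.6603, 0.6986, -3.6998]
||prox(x)||_1 = 5.6603 + 0.6986 + 3.6998 = 10.0587


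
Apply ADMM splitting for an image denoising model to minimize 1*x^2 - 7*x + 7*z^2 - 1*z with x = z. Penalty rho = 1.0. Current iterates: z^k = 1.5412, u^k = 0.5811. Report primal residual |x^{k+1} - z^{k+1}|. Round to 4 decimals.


ADMM iteration with rho = 1.0, z^k = 1.5412, u^k = 0.5811
Step 1: x-update.
Minimize 1*x^2 - 7*x + (1.0/2)*(x - 1.5412 + 0.5811)^2
FOC: (2*1 + 1.0)*x = 7 + 1.0*(1.5412 - 0.5811)
x^{k+1} = 2.6534
Step 2: z-update.
Minimize 7*z^2 - 1*z + (1.0/2)*(2.6534 - z + 0.5811)^2
FOC: (2*7 + 1.0)*z = 1 + 1.0*(2.6534 + 0.5811)
z^{k+1} = 0.2823
Step 3: u-update.
u^{k+1} = 0.5811 + 2.6534 - 0.2823 = 2.9522
Step 4: Primal residual = |2.6534 - 0.2823| = 2.3711


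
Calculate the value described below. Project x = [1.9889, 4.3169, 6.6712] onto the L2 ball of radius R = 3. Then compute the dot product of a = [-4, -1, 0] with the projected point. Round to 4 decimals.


Step 1: Compute ||x|| (intermediates to 6 decimals).
||x|| = sqrt(1.9889^2 + 4.3169^2 + 6.6712^2) = 8.191231
Step 2: Project.
Since ||x|| > R, scale = R/||x|| = 3/8.191231 = 0.366245, proj(x) = scale * x
proj(x) = [0.728425, 1.581043, 2.443294]
Step 3: Dot product.
a^T * proj(x) = -4*0.728425 - 1*1.581043 + 0*2.443294 = -4.4947


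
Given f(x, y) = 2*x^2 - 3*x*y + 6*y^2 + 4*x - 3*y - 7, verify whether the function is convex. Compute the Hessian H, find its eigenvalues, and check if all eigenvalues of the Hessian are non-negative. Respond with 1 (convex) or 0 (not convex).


The Hessian of f(x,y) = 2*x^2 - 3*x*y + 6*y^2 + 4*x - 3*y - 7 is:
H = [[4, -3], [-3, 12]]
Trace = 4 + 12 = 16
Determinant = 4*12 - (-3)^2 = 39
Discriminant = (16)^2 - 4*39 = 100.0
Eigenvalues: lambda_1 = 3.0, lambda_2 = 13.0
The function is convex.

1


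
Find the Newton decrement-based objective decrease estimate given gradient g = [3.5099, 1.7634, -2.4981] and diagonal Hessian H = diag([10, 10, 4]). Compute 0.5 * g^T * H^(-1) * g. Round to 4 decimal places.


Step 1: H is diagonal, so H^(-1) * g = [0.351, 0.1763, -0.6245].
Step 2: g^T H^(-1) g = sum_i g_i^2 / H_ii
  = (3.5099)^2/10 + (1.7634)^2/10 + (-2.4981)^2/4
  = 1.2319 + 0.311 + 1.5601 = 3.103
Step 3: Objective decrease = 0.5 * g^T H^(-1) g = 1.5515


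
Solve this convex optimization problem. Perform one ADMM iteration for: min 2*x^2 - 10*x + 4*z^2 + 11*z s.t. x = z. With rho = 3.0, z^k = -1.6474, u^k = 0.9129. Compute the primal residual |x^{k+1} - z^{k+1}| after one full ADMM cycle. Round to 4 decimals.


ADMM iteration with rho = 3.0, z^k = -1.6474, u^k = 0.9129
Step 1: x-update.
Minimize 2*x^2 - 10*x + (3.0/2)*(x + 1.6474 + 0.9129)^2
FOC: (2*2 + 3.0)*x = 10 + 3.0*(-1.6474 - 0.9129)
x^{k+1} = 0.3313
Step 2: z-update.
Minimize 4*z^2 + 11*z + (3.0/2)*(0.3313 - z + 0.9129)^2
FOC: (2*4 + 3.0)*z = -11 + 3.0*(0.3313 + 0.9129)
z^{k+1} = -0.6607
Step 3: u-update.
u^{k+1} = 0.9129 + 0.3313 + 0.6607 = 1.9049
Step 4: Primal residual = |0.3313 + 0.6607| = 0.992


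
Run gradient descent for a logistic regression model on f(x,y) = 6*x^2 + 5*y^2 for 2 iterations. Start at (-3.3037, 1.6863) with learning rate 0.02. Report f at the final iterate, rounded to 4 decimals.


Gradient descent on f(x,y) = 6*x^2 + 5*y^2.
Starting point: (-3.3037, 1.6863), alpha = 0.02
Step 1: grad_x = 2*6*-3.3037 = -39.6444, grad_y = 2*5*1.6863 = 16.863
  x_1 = -3.3037 - 0.02*-39.6444 = -2.5108
  y_1 = 1.6863 - 0.02*16.863 = 1.349
Step 2: grad_x = 2*6*-2.5108 = -30.1297, grad_y = 2*5*1.349 = 13.4904
  x_2 = -2.5108 - 0.02*-30.1297 = -1.9082
  y_2 = 1.349 - 0.02*13.4904 = 1.0792
f(-1.9082, 1.0792) = 6*(-1.9082)^2 + 5*1.0792^2 = 27.6715


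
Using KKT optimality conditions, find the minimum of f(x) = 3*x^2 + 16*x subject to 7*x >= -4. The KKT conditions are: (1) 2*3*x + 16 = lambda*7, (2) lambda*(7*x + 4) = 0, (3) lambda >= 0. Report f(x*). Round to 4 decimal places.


Step 1: Try lambda = 0 (constraint inactive).
x_unc = -16/(2*3) = -2.6667
Check: 7*-2.6667 = -18.6669 < -4 -- violated!
Step 2: Constraint must be active: 7*x = -4
x* = -4/7 = -0.5714 (rounded; the exact value -4/7 is used below)
lambda = (2*3*(-4/7) + 16)/7 = 1.7959
Step 3: Compute optimal value.
f(x*) = 3*(-4/7)^2 + 16*(-4/7) = -8.1633


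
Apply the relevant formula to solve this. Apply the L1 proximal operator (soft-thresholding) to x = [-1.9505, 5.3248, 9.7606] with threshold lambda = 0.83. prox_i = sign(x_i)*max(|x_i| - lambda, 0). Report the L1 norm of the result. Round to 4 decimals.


Soft-thresholding with lambda = 0.83:
prox(-1.9505) = sign(-1.9505)*max(|-1.9505| - 0.83, 0) = -1.1205
prox(5.3248) = sign(5.3248)*max(|5.3248| - 0.83, 0) = 4.4948
prox(9.7606) = sign(9.7606)*max(|9.7606| - 0.83, 0) = 8.9306
prox(x) = [-1.1205, 4.4948, 8.9306]
||prox(x)||_1 = 1.1205 + 4.4948 + 8.9306 = 14.5459


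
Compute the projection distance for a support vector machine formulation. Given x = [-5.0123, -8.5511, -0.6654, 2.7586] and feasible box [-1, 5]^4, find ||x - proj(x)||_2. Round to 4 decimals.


Project each component onto [-1, 5].
clip(-5.0123) = -1.0, clip(-8.5511) = -1.0, clip(-0.6654) = -0.6654, clip(2.7586) = 2.7586
Projection = [-1.0, -1.0, -0.6654, 2.7586]
Squared diffs: [16.0986, 57.0191, 0.0, 0.0]
Distance = sqrt(73.1177) = 8.5509


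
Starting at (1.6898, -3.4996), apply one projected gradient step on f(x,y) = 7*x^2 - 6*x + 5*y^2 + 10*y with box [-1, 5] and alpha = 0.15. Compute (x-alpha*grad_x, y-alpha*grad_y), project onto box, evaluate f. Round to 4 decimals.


Step 1: Compute gradient at (1.6898, -3.4996).
grad_x = 2*7*1.6898 - 6 = 17.6572
grad_y = 2*5*-3.4996 + 10 = -24.996
Step 2: Gradient step.
x_raw = 1.6898 - 0.15*17.6572 = -0.9588
y_raw = -3.4996 - 0.15*-24.996 = 0.2498
Step 3: Project onto [-1, 5].
x_proj = clip(-0.9588) = -0.9588
y_proj = clip(0.2498) = 0.2498
Step 4: Evaluate f.
f(-0.9588, 0.2498) = 14.9975


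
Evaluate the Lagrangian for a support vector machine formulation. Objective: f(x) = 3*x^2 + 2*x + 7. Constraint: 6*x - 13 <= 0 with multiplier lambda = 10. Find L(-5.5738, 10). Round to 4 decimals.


Step 1: Evaluate f(x).
f(-5.5738) = 3*(-5.5738)^2 + 2*(-5.5738) + 7 = 89.0541
Step 2: Evaluate g(x).
g(-5.5738) = 6*-5.5738 - 13 = -46.4428
Step 3: Compute Lagrangian.
L = 89.0541 + 10*-46.4428 = -375.3739


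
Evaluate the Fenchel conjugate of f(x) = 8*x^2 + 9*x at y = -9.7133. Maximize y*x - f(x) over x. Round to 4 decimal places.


f*(y) = sup_x {y*x - a*x^2 - b*x} = sup_x {(y-b)*x - a*x^2}
FOC: (y - b) - 2a*x = 0 => x* = (y - b)/(2a)
x* = (-9.7133 - 9)/(2*8) = -1.1696
f*(-9.7133) = (y-b)^2/(4a) = (-9.7133 - 9)^2/(4*8)
= 350.1876/32 = 10.9434


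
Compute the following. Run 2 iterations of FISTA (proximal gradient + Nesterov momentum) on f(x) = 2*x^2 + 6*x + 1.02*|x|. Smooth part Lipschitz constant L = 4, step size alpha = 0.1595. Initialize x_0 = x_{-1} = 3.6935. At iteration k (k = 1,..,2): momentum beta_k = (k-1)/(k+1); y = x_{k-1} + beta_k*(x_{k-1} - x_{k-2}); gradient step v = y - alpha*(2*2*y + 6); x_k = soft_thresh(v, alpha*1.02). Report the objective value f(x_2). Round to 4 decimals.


FISTA on f(x) = 2*x^2 + 6*x + 1.02*|x|
L = 4, alpha = 0.1595
Iteration 1: beta = 0.0, y = 3.6935 + 0.0*(3.6935 - 3.6935) = 3.6935
  grad(y) = 20.774, v = y - alpha*grad = 0.38
  prox(v) = soft_thresh(0.38, 0.1627) = 0.2174
Iteration 2: beta = 0.3333, y = 0.2174 + 0.3333*(0.2174 - 3.6935) = -0.9414
  grad(y) = 2.2346, v = y - alpha*grad = -1.2978
  prox(v) = soft_thresh(-1.2978, 0.1627) = -1.1351
f(x_2) = 2*(-1.1351)^2 + 6*(-1.1351) + 1.02*|-1.1351| = -3.0759


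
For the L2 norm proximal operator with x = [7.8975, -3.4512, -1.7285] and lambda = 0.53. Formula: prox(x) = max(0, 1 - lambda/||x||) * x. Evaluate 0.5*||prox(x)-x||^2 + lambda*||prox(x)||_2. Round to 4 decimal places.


Step 1: Compute ||x||.
||x|| = 8.7903
Step 2: Compute scaling factor.
scale = max(0, 1 - 0.53/8.7903) = 0.9397
Step 3: prox(x) = [7.4213, -3.2431, -1.6243]
||prox(x)|| = 8.2603
Step 4: Proximal objective.
0.5*||prox-x||^2 = 0.1405
lambda*||prox|| = 4.378
Total = 4.5184


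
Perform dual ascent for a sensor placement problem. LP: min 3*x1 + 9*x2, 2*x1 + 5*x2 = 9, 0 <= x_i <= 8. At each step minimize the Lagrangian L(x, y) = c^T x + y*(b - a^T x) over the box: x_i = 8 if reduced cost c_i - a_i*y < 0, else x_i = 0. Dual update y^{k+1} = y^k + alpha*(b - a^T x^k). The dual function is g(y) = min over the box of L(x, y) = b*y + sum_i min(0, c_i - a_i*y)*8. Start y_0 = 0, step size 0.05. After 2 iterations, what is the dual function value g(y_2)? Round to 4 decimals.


Dual ascent for LP: min 3*x1 + 9*x2, 2*x1 + 5*x2 = 9, 0 <= x_i <= 8
Step 1: y^k = 0.0, reduced costs: (3.0, 9.0)
  x^k = (0.0, 0.0), subgradient = b - a^T x = 9.0
  y^{k+1} = 0.0 + 0.05*9.0 = 0.45
Step 2: y^k = 0.45, reduced costs: (2.1, 6.75)
  x^k = (0.0, 0.0), subgradient = b - a^T x = 9.0
  y^{k+1} = 0.45 + 0.05*9.0 = 0.9
Dual objective at y_2 = 0.9: reduced costs (1.2, 4.5), box minimizer x = (0.0, 0.0)
g(y_2) = b*y + (c1 - a1*y)*x1 + (c2 - a2*y)*x2 = 9*0.9 + 1.2*0.0 + 4.5*0.0 = 8.1 + 0.0 + 0.0 = 8.1


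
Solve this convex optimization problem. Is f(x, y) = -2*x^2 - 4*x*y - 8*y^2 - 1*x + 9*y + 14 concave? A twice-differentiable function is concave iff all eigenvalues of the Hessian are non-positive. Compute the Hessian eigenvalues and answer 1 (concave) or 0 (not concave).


The Hessian of f(x,y) = -2*x^2 - 4*x*y - 8*y^2 - 1*x + 9*y + 14 is:
H = [[-4, -4], [-4, -16]]
Trace = -4 - 16 = -20
Determinant = -4*-16 - (-4)^2 = 48
Discriminant = (-20)^2 - 4*48 = 208.0
Eigenvalues: lambda_1 = -17.2111, lambda_2 = -2.7889
The function is concave.

1


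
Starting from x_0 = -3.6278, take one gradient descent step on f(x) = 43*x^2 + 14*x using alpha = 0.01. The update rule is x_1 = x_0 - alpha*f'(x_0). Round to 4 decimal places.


We compute the gradient at x_0 and apply the update.
f'(x) = 86*x + 14
f'(-3.6278) = 86*-3.6278 + 14 = -297.9908
x_1 = -3.6278 - 0.01*-297.9908 = -0.6479


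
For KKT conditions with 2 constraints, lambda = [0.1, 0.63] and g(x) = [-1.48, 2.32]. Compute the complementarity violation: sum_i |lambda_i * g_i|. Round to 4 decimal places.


KKT complementary slackness check:
lambda_1 * g_1 = 0.1 * -1.48 = -0.148
lambda_2 * g_2 = 0.63 * 2.32 = 1.4616
Total violation = 0.148 + 1.4616 = 1.6096


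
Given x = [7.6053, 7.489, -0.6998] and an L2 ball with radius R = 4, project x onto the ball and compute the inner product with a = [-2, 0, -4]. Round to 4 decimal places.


Step 1: Compute ||x|| (intermediates to 6 decimals).
||x|| = sqrt(7.6053^2 + 7.489^2 + (-0.6998)^2) = 10.696515
Step 2: Project.
Since ||x|| > R, scale = R/||x|| = 4/10.696515 = 0.373954, proj(x) = scale * x
proj(x) = [2.844032, 2.800542, -0.261693]
Step 3: Dot product.
a^T * proj(x) = -2*2.844032 + 0*2.800542 - 4*(-0.261693) = -4.6413


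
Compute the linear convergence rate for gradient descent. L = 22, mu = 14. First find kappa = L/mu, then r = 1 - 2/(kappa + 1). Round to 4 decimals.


Step 1: Compute the condition number.
kappa = L/mu = 22/14 = 1.5714
Step 2: Compute the convergence rate.
r = 1 - 2/(kappa + 1) = 1 - 2*mu/(L + mu) = (L - mu)/(L + mu) = 8/36 = 0.2222


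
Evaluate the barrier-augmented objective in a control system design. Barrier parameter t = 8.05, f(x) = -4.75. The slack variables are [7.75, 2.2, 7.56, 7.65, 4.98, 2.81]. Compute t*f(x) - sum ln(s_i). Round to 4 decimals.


Step 1: Compute log-barrier.
ln values: [2.0477, 0.7885, 2.0229, 2.0347, 1.6054, 1.0332]
phi = -(2.0477 + 0.7885 + 2.0229 + 2.0347 + 1.6054 + 1.0332) = -9.5323
Step 2: Compute augmented objective.
t*f(x) = 8.05*-4.75 = -38.2375
Total = -38.2375 - 9.5323 = -47.7698


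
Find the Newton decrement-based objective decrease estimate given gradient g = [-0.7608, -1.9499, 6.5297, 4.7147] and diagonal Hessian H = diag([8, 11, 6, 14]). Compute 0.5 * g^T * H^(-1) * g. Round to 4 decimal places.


Step 1: H is diagonal, so H^(-1) * g = [-0.0951, -0.1773, 1.0883, 0.3368].
Step 2: g^T H^(-1) g = sum_i g_i^2 / H_ii
  = (-0.7608)^2/8 + (-1.9499)^2/11 + (6.5297)^2/6 + (4.7147)^2/14
  = 0.0724 + 0.3456 + 7.1062 + 1.5877 = 9.1119
Step 3: Objective decrease = 0.5 * g^T H^(-1) g = 4.556


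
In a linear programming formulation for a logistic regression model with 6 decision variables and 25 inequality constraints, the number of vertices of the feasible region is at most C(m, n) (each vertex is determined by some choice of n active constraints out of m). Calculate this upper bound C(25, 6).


Each vertex corresponds to some choice of n active constraints out of m, so the number of vertices is at most C(m, n) = m! / (n!(m-n)!).
m = 25, n = 6
Numerator: 25 * 24 * 23 * 22 * 21 * 20
Denominator: 6! = 720
C(25, 6) = 177100


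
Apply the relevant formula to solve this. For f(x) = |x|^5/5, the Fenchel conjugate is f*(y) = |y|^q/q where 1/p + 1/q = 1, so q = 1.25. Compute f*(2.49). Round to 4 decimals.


The conjugate exponent q satisfies 1/p + 1/q = 1.
p = 5, so q = 5/(5 - 1) = 1.25
|y|^q = 2.49^1.25 = 3.1279
f*(2.49) = 3.1279 / 1.25 = 2.5023


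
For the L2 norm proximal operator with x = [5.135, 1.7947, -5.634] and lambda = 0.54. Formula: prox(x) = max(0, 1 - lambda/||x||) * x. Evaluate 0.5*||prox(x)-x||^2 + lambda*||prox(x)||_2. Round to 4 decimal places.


Step 1: Compute ||x||.
||x|| = 7.8314
Step 2: Compute scaling factor.
scale = max(0, 1 - 0.54/7.8314) = 0.931
Step 3: prox(x) = [4.7809, 1.671, -5.2455]
||prox(x)|| = 7.2914
Step 4: Proximal objective.
0.5*||prox-x||^2 = 0.1458
lambda*||prox|| = 3.9374
Total = 4.0832


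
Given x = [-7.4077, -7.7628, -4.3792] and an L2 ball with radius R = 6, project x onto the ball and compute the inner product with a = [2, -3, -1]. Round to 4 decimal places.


Step 1: Compute ||x|| (intermediates to 6 decimals).
||x|| = sqrt((-7.4077)^2 + (-7.7628)^2 + (-4.3792)^2) = 11.589326
Step 2: Project.
Since ||x|| > R, scale = R/||x|| = 6/11.589326 = 0.517718, proj(x) = scale * x
proj(x) = [-3.8351, -4.018941, -2.267191]
Step 3: Dot product.
a^T * proj(x) = 2*(-3.8351) - 3*(-4.018941) - 1*(-2.267191) = 6.6538


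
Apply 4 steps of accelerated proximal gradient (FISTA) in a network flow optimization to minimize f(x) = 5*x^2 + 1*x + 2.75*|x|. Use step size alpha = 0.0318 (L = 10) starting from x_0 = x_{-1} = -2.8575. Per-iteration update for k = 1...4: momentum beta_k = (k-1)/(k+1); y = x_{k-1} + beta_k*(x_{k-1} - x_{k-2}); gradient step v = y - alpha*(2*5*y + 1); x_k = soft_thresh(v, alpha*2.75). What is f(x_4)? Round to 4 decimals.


FISTA on f(x) = 5*x^2 + 1*x + 2.75*|x|
L = 10, alpha = 0.0318
Iteration 1: beta = 0.0, y = -2.8575 + 0.0*(-2.8575 + 2.8575) = -2.8575
  grad(y) = -27.575, v = y - alpha*grad = -1.9806
  prox(v) = soft_thresh(-1.9806, 0.0875) = -1.8932
Iteration 2: beta = 0.3333, y = -1.8932 + 0.3333*(-1.8932 + 2.8575) = -1.5717
  grad(y) = -14.7172, v = y - alpha*grad = -1.1037
  prox(v) = soft_thresh(-1.1037, 0.0875) = -1.0163
Iteration 3: beta = 0.5, y = -1.0163 + 0.5*(-1.0163 + 1.8932) = -0.5778
  grad(y) = -4.7781, v = y - alpha*grad = -0.4259
  prox(v) = soft_thresh(-0.4259, 0.0875) = -0.3384
Iteration 4: beta = 0.6, y = -0.3384 + 0.6*(-0.3384 + 1.0163) = 0.0683
  grad(y) = 1.6829, v = y - alpha*grad = 0.0148
  prox(v) = soft_thresh(0.0148, 0.0875) = 0.0
f(x_4) = 5*0.0^2 + 1*0.0 + 2.75*|0.0| = 0.0


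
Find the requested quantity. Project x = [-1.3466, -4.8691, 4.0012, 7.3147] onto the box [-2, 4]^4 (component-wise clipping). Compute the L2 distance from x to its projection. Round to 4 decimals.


Project each component onto [-2, 4].
clip(-1.3466) = -1.3466, clip(-4.8691) = -2.0, clip(4.0012) = 4.0, clip(7.3147) = 4.0
Projection = [-1.3466, -2.0, 4.0, 4.0]
Squared diffs: [0.0, 8.2317, 0.0, 10.9872]
Distance = sqrt(19.2189) = 4.3839


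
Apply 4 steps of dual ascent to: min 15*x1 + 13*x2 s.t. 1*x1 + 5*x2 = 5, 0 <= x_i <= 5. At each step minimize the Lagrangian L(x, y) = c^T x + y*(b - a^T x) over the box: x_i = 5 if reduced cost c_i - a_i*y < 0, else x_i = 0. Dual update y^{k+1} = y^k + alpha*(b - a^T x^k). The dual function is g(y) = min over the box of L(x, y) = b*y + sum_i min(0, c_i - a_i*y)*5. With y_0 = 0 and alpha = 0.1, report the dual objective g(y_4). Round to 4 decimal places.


Dual ascent for LP: min 15*x1 + 13*x2, 1*x1 + 5*x2 = 5, 0 <= x_i <= 5
Step 1: y^k = 0.0, reduced costs: (15.0, 13.0)
  x^k = (0.0, 0.0), subgradient = b - a^T x = 5.0
  y^{k+1} = 0.0 + 0.1*5.0 = 0.5
Step 2: y^k = 0.5, reduced costs: (14.5, 10.5)
  x^k = (0.0, 0.0), subgradient = b - a^T x = 5.0
  y^{k+1} = 0.5 + 0.1*5.0 = 1.0
Step 3: y^k = 1.0, reduced costs: (14.0, 8.0)
  x^k = (0.0, 0.0), subgradient = b - a^T x = 5.0
  y^{k+1} = 1.0 + 0.1*5.0 = 1.5
Step 4: y^k = 1.5, reduced costs: (13.5, 5.5)
  x^k = (0.0, 0.0), subgradient = b - a^T x = 5.0
  y^{k+1} = 1.5 + 0.1*5.0 = 2.0
Dual objective at y_4 = 2.0: reduced costs (13.0, 3.0), box minimizer x = (0.0, 0.0)
g(y_4) = b*y + (c1 - a1*y)*x1 + (c2 - a2*y)*x2 = 5*2.0 + 13.0*0.0 + 3.0*0.0 = 10.0 + 0.0 + 0.0 = 10.0


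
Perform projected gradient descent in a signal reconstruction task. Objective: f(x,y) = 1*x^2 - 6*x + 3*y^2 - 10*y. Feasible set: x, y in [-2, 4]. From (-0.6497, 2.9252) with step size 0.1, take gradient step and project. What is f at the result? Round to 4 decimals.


Step 1: Compute gradient at (-0.6497, 2.9252).
grad_x = 2*1*-0.6497 - 6 = -7.2994
grad_y = 2*3*2.9252 - 10 = 7.5512
Step 2: Gradient step.
x_raw = -0.6497 - 0.1*-7.2994 = 0.0802
y_raw = 2.9252 - 0.1*7.5512 = 2.1701
Step 3: Project onto [-2, 4].
x_proj = clip(0.0802) = 0.0802
y_proj = clip(2.1701) = 2.1701
Step 4: Evaluate f.
f(0.0802, 2.1701) = -8.0481


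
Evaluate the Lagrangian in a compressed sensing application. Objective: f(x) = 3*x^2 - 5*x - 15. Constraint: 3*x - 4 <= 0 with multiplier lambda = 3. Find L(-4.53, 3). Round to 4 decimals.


Step 1: Evaluate f(x).
f(-4.53) = 3*(-4.53)^2 - 5*(-4.53) - 15 = 69.2127
Step 2: Evaluate g(x).
g(-4.53) = 3*-4.53 - 4 = -17.59
Step 3: Compute Lagrangian.
L = 69.2127 + 3*-17.59 = 16.4427


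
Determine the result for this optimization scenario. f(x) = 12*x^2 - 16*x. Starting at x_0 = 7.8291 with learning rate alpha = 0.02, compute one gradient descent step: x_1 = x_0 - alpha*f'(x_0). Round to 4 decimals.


We compute the gradient at x_0 and apply the update.
f'(x) = 24*x - 16
f'(7.8291) = 24*7.8291 - 16 = 171.8984
x_1 = 7.8291 - 0.02*171.8984 = 4.3911


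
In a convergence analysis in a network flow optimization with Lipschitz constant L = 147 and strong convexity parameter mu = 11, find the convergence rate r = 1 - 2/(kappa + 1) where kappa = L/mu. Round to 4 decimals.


Step 1: Compute the condition number.
kappa = L/mu = 147/11 = 13.3636
Step 2: Compute the convergence rate.
r = 1 - 2/(kappa + 1) = 1 - 2*mu/(L + mu) = (L - mu)/(L + mu) = 136/158 = 0.8608


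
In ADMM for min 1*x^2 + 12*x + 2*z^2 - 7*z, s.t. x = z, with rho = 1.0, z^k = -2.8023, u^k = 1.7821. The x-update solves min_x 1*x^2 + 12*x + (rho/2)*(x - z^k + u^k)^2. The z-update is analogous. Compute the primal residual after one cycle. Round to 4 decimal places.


ADMM iteration with rho = 1.0, z^k = -2.8023, u^k = 1.7821
Step 1: x-update.
Minimize 1*x^2 + 12*x + (1.0/2)*(x + 2.8023 + 1.7821)^2
FOC: (2*1 + 1.0)*x = -12 + 1.0*(-2.8023 - 1.7821)
x^{k+1} = -5.5281
Step 2: z-update.
Minimize 2*z^2 - 7*z + (1.0/2)*(-5.5281 - z + 1.7821)^2
FOC: (2*2 + 1.0)*z = 7 + 1.0*(-5.5281 + 1.7821)
z^{k+1} = 0.6508
Step 3: u-update.
u^{k+1} = 1.7821 - 5.5281 - 0.6508 = -4.3968
Step 4: Primal residual = |-5.5281 - 0.6508| = 6.1789


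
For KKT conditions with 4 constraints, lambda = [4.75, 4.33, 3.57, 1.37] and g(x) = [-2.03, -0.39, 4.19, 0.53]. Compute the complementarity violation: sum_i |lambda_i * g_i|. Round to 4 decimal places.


KKT complementary slackness check:
lambda_1 * g_1 = 4.75 * -2.03 = -9.6425
lambda_2 * g_2 = 4.33 * -0.39 = -1.6887
lambda_3 * g_3 = 3.57 * 4.19 = 14.9583
lambda_4 * g_4 = 1.37 * 0.53 = 0.7261
Total violation = 9.6425 + 1.6887 + 14.9583 + 0.7261 = 27.0156


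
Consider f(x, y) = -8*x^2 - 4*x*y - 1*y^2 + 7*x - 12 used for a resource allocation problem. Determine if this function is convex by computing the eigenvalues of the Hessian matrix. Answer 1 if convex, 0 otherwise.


The Hessian of f(x,y) = -8*x^2 - 4*x*y - 1*y^2 + 7*x - 12 is:
H = [[-16, -4], [-4, -2]]
Trace = -16 - 2 = -18
Determinant = -16*-2 - (-4)^2 = 16
Discriminant = (-18)^2 - 4*16 = 260.0
Eigenvalues: lambda_1 = -17.0623, lambda_2 = -0.9377
The function is not convex.

0


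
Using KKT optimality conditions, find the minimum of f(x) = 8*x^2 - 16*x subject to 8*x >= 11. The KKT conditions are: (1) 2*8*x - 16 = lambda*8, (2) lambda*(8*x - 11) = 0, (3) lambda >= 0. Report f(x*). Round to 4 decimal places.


Step 1: Try lambda = 0 (constraint inactive).
x_unc = 16/(2*8) = 1.0
Check: 8*1.0 = 8.0 < 11 -- violated!
Step 2: Constraint must be active: 8*x = 11
x* = 11/8 = 1.375
lambda = (2*8*1.375 - 16)/8 = 0.75
Step 3: Compute optimal value.
f(x*) = 8*1.375^2 - 16*1.375 = -6.875


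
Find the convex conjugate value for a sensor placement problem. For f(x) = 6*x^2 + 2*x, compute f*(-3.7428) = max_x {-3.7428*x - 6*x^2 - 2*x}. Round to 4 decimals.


f*(y) = sup_x {y*x - a*x^2 - b*x} = sup_x {(y-b)*x - a*x^2}
FOC: (y - b) - 2a*x = 0 => x* = (y - b)/(2a)
x* = (-3.7428 - 2)/(2*6) = -0.4786
f*(-3.7428) = (y-b)^2/(4a) = (-3.7428 - 2)^2/(4*6)
= 32.9798/24 = 1.3742


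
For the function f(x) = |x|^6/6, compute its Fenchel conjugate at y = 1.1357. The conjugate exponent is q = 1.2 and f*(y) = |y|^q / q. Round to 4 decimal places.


The conjugate exponent q satisfies 1/p + 1/q = 1.
p = 6, so q = 6/(6 - 1) = 1.2
|y|^q = 1.1357^1.2 = 1.165
f*(1.1357) = 1.165 / 1.2 = 0.9708


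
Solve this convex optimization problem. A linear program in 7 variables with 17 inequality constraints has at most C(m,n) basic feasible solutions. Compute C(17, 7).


Each vertex corresponds to some choice of n active constraints out of m, so the number of vertices is at most C(m, n) = m! / (n!(m-n)!).
m = 17, n = 7
Numerator: 17 * 16 * 15 * 14 * 13 * 12 * 11
Denominator: 7! = 5040
C(17, 7) = 19448


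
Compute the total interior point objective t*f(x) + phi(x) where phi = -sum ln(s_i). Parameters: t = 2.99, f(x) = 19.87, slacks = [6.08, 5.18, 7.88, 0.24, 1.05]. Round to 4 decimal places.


Step 1: Compute log-barrier.
ln values: [1.805, 1.6448, 2.0643, -1.4271, 0.0488]
phi = -(1.805 + 1.6448 + 2.0643 - 1.4271 + 0.0488) = -4.1358
Step 2: Compute augmented objective.
t*f(x) = 2.99*19.87 = 59.4113
Total = 59.4113 - 4.1358 = 55.2755


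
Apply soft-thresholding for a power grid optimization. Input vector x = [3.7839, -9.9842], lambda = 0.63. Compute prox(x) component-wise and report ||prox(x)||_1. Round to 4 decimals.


Soft-thresholding with lambda = 0.63:
prox(3.7839) = sign(3.7839)*max(|3.7839| - 0.63, 0) = 3.1539
prox(-9.9842) = sign(-9.9842)*max(|-9.9842| - 0.63, 0) = -9.3542
prox(x) = [3.1539, -9.3542]
||prox(x)||_1 = 3.1539 + 9.3542 = 12.5081


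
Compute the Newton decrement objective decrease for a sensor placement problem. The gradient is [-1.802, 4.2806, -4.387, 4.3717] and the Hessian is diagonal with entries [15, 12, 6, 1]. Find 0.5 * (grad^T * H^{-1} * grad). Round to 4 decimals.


Step 1: H is diagonal, so H^(-1) * g = [-0.1201, 0.3567, -0.7312, 4.3717].
Step 2: g^T H^(-1) g = sum_i g_i^2 / H_ii
  = (-1.802)^2/15 + (4.2806)^2/12 + (-4.387)^2/6 + (4.3717)^2/1
  = 0.2165 + 1.527 + 3.2076 + 19.1118 = 24.0628
Step 3: Objective decrease = 0.5 * g^T H^(-1) g = 12.0314


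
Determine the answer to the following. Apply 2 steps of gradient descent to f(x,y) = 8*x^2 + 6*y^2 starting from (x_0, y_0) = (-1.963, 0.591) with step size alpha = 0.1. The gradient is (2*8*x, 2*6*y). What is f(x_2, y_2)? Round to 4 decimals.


Gradient descent on f(x,y) = 8*x^2 + 6*y^2.
Starting point: (-1.963, 0.591), alpha = 0.1
Step 1: grad_x = 2*8*-1.963 = -31.408, grad_y = 2*6*0.591 = 7.092
  x_1 = -1.963 - 0.1*-31.408 = 1.1778
  y_1 = 0.591 - 0.1*7.092 = -0.1182
Step 2: grad_x = 2*8*1.1778 = 18.8448, grad_y = 2*6*-0.1182 = -1.4184
  x_2 = 1.1778 - 0.1*18.8448 = -0.7067
  y_2 = -0.1182 - 0.1*-1.4184 = 0.0236
f(-0.7067, 0.0236) = 8*(-0.7067)^2 + 6*0.0236^2 = 3.9985


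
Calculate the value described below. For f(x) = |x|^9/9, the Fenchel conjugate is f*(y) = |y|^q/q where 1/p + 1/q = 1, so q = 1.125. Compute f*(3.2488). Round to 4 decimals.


The conjugate exponent q satisfies 1/p + 1/q = 1.
p = 9, so q = 9/(9 - 1) = 1.125
|y|^q = 3.2488^1.125 = 3.7643
f*(3.2488) = 3.7643 / 1.125 = 3.3461


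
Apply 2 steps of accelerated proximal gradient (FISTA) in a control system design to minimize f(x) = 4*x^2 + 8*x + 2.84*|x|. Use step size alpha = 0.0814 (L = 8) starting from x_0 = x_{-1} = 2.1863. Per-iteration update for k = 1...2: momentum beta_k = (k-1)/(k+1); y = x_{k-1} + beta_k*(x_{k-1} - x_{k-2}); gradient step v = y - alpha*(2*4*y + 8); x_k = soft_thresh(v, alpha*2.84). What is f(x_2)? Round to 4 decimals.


FISTA on f(x) = 4*x^2 + 8*x + 2.84*|x|
L = 8, alpha = 0.0814
Iteration 1: beta = 0.0, y = 2.1863 + 0.0*(2.1863 - 2.1863) = 2.1863
  grad(y) = 25.4904, v = y - alpha*grad = 0.1114
  prox(v) = soft_thresh(0.1114, 0.2312) = 0.0
Iteration 2: beta = 0.3333, y = 0.0 + 0.3333*(0.0 - 2.1863) = -0.7288
  grad(y) = 2.1699, v = y - alpha*grad = -0.9054
  prox(v) = soft_thresh(-0.9054, 0.2312) = -0.6742
f(x_2) = 4*(-0.6742)^2 + 8*(-0.6742) + 2.84*|-0.6742| = -1.6607


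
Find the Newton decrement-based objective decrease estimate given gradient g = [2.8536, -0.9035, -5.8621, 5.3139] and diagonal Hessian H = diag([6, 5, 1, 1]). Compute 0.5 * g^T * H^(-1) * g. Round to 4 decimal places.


Step 1: H is diagonal, so H^(-1) * g = [0.4756, -0.1807, -5.8621, 5.3139].
Step 2: g^T H^(-1) g = sum_i g_i^2 / H_ii
  = (2.8536)^2/6 + (-0.9035)^2/5 + (-5.8621)^2/1 + (5.3139)^2/1
  = 1.3572 + 0.1633 + 34.3642 + 28.2375 = 64.1222
Step 3: Objective decrease = 0.5 * g^T H^(-1) g = 32.0611


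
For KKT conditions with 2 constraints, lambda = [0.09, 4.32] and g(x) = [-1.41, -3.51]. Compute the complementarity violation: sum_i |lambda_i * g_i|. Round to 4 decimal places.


KKT complementary slackness check:
lambda_1 * g_1 = 0.09 * -1.41 = -0.1269
lambda_2 * g_2 = 4.32 * -3.51 = -15.1632
Total violation = 0.1269 + 15.1632 = 15.2901


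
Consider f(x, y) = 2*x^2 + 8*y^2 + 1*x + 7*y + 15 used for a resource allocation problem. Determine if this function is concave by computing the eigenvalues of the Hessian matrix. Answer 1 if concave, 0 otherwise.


The Hessian of f(x,y) = 2*x^2 + 8*y^2 + 1*x + 7*y + 15 is:
H = [[4, 0], [0, 16]]
Trace = 4 + 16 = 20
Determinant = 4*16 - (0)^2 = 64
Discriminant = (20)^2 - 4*64 = 144.0
Eigenvalues: lambda_1 = 4.0, lambda_2 = 16.0
The function is not concave.

0


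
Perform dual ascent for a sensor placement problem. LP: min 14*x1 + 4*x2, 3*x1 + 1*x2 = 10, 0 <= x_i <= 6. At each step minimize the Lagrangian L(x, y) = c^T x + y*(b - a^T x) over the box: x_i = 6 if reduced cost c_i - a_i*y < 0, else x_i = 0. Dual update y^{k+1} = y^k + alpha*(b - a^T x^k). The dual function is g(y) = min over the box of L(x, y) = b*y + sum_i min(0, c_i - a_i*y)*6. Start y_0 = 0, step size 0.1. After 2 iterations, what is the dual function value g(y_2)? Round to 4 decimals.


Dual ascent for LP: min 14*x1 + 4*x2, 3*x1 + 1*x2 = 10, 0 <= x_i <= 6
Step 1: y^k = 0.0, reduced costs: (14.0, 4.0)
  x^k = (0.0, 0.0), subgradient = b - a^T x = 10.0
  y^{k+1} = 0.0 + 0.1*10.0 = 1.0
Step 2: y^k = 1.0, reduced costs: (11.0, 3.0)
  x^k = (0.0, 0.0), subgradient = b - a^T x = 10.0
  y^{k+1} = 1.0 + 0.1*10.0 = 2.0
Dual objective at y_2 = 2.0: reduced costs (8.0, 2.0), box minimizer x = (0.0, 0.0)
g(y_2) = b*y + (c1 - a1*y)*x1 + (c2 - a2*y)*x2 = 10*2.0 + 8.0*0.0 + 2.0*0.0 = 20.0 + 0.0 + 0.0 = 20.0


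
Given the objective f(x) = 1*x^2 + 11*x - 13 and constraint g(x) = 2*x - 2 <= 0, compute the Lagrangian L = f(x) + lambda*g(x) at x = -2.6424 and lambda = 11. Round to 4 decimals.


Step 1: Evaluate f(x).
f(-2.6424) = 1*(-2.6424)^2 + 11*(-2.6424) - 13 = -35.0841
Step 2: Evaluate g(x).
g(-2.6424) = 2*-2.6424 - 2 = -7.2848
Step 3: Compute Lagrangian.
L = -35.0841 + 11*-7.2848 = -115.2169


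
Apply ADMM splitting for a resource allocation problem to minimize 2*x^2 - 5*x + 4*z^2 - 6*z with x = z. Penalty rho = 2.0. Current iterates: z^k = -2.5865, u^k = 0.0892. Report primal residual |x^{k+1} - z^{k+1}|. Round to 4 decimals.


ADMM iteration with rho = 2.0, z^k = -2.5865, u^k = 0.0892
Step 1: x-update.
Minimize 2*x^2 - 5*x + (2.0/2)*(x + 2.5865 + 0.0892)^2
FOC: (2*2 + 2.0)*x = 5 + 2.0*(-2.5865 - 0.0892)
x^{k+1} = -0.0586
Step 2: z-update.
Minimize 4*z^2 - 6*z + (2.0/2)*(-0.0586 - z + 0.0892)^2
FOC: (2*4 + 2.0)*z = 6 + 2.0*(-0.0586 + 0.0892)
z^{k+1} = 0.6061
Step 3: u-update.
u^{k+1} = 0.0892 - 0.0586 - 0.6061 = -0.5755
Step 4: Primal residual = |-0.0586 - 0.6061| = 0.6647


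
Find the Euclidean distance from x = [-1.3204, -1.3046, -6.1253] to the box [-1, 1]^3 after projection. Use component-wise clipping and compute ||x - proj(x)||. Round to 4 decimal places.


Project each component onto [-1, 1].
clip(-1.3204) = -1.0, clip(-1.3046) = -1.0, clip(-6.1253) = -1.0
Projection = [-1.0, -1.0, -1.0]
Squared diffs: [0.1027, 0.0928, 26.2687]
Distance = sqrt(26.4642) = 5.1443


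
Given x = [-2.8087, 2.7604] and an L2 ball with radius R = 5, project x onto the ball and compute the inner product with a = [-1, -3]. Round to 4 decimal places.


Step 1: Compute ||x|| (intermediates to 6 decimals).
||x|| = sqrt((-2.8087)^2 + 2.7604^2) = 3.938096
Step 2: Project.
Since ||x|| <= R, proj = x (no scaling needed).
proj(x) = [-2.8087, 2.7604]
Step 3: Dot product.
a^T * proj(x) = -1*(-2.8087) - 3*2.7604 = -5.4725


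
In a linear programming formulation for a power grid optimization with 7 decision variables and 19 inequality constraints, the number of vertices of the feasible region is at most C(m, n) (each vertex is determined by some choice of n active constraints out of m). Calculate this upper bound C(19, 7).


Each vertex corresponds to some choice of n active constraints out of m, so the number of vertices is at most C(m, n) = m! / (n!(m-n)!).
m = 19, n = 7
Numerator: 19 * 18 * 17 * 16 * 15 * 14 * 13
Denominator: 7! = 5040
C(19, 7) = 50388


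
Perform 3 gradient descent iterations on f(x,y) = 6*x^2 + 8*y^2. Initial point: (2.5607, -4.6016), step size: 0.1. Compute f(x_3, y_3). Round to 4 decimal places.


Gradient descent on f(x,y) = 6*x^2 + 8*y^2.
Starting point: (2.5607, -4.6016), alpha = 0.1
Step 1: grad_x = 2*6*2.5607 = 30.7284, grad_y = 2*8*-4.6016 = -73.6256
  x_1 = 2.5607 - 0.1*30.7284 = -0.5121
  y_1 = -4.6016 - 0.1*-73.6256 = 2.761
Step 2: grad_x = 2*6*-0.5121 = -6.1457, grad_y = 2*8*2.761 = 44.1754
  x_2 = -0.5121 - 0.1*-6.1457 = 0.1024
  y_2 = 2.761 - 0.1*44.1754 = -1.6566
Step 3: grad_x = 2*6*0.1024 = 1.2291, grad_y = 2*8*-1.6566 = -26.5052
  x_3 = 0.1024 - 0.1*1.2291 = -0.0205
  y_3 = -1.6566 - 0.1*-26.5052 = 0.9939
f(-0.0205, 0.9939) = 6*(-0.0205)^2 + 8*0.9939^2 = 7.9059


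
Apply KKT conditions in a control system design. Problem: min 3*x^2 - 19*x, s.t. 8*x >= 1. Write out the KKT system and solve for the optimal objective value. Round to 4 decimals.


Step 1: Try lambda = 0 (constraint inactive).
Stationarity: 2*3*x - 19 = 0
x* = 19/(2*3) = 19/6 = 3.1667 (rounded; the exact value 19/6 is used below)
Check constraint: 8*3.1667 = 25.3336 >= 1 -- satisfied.
Step 2: Compute optimal value.
f(x*) = 3*(19/6)^2 - 19*(19/6) = -30.0833


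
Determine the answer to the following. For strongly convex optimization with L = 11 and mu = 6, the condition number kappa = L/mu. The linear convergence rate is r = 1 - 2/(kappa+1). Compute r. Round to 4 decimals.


Step 1: Compute the condition number.
kappa = L/mu = 11/6 = 1.8333
Step 2: Compute the convergence rate.
r = 1 - 2/(kappa + 1) = 1 - 2*mu/(L + mu) = (L - mu)/(L + mu) = 5/17 = 0.2941


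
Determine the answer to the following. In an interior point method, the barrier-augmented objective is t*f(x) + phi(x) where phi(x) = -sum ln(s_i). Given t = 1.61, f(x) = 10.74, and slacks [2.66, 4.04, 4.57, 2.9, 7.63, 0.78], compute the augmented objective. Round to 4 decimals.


Step 1: Compute log-barrier.
ln values: [0.9783, 1.3962, 1.5195, 1.0647, 2.0321, -0.2485]
phi = -(0.9783 + 1.3962 + 1.5195 + 1.0647 + 2.0321 - 0.2485) = -6.7424
Step 2: Compute augmented objective.
t*f(x) = 1.61*10.74 = 17.2914
Total = 17.2914 - 6.7424 = 10.549


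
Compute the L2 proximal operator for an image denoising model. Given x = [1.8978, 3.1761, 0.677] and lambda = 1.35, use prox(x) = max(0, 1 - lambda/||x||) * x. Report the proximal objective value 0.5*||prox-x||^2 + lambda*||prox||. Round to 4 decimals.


Step 1: Compute ||x||.
||x|| = 3.7613
Step 2: Compute scaling factor.
scale = max(0, 1 - 1.35/3.7613) = 0.6411
Step 3: prox(x) = [1.2166, 2.0361, 0.434]
||prox(x)|| = 2.4113
Step 4: Proximal objective.
0.5*||prox-x||^2 = 0.9113
lambda*||prox|| = 3.2553
Total = 4.1665


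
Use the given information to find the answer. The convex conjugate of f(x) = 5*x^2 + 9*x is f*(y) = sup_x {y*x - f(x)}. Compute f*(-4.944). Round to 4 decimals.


f*(y) = sup_x {y*x - a*x^2 - b*x} = sup_x {(y-b)*x - a*x^2}
FOC: (y - b) - 2a*x = 0 => x* = (y - b)/(2a)
x* = (-4.944 - 9)/(2*5) = -1.3944
f*(-4.944) = (y-b)^2/(4a) = (-4.944 - 9)^2/(4*5)
= 194.4351/20 = 9.7218


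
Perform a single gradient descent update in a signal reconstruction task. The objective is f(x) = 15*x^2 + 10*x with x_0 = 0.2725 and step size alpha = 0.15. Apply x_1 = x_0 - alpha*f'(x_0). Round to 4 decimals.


We compute the gradient at x_0 and apply the update.
f'(x) = 30*x + 10
f'(0.2725) = 30*0.2725 + 10 = 18.175
x_1 = 0.2725 - 0.15*18.175 = -2.4538


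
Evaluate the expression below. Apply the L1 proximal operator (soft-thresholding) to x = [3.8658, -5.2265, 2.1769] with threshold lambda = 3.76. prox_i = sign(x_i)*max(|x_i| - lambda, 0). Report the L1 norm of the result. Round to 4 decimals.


Soft-thresholding with lambda = 3.76:
prox(3.8658) = sign(3.8658)*max(|3.8658| - 3.76, 0) = 0.1058
prox(-5.2265) = sign(-5.2265)*max(|-5.2265| - 3.76, 0) = -1.4665
prox(2.1769) = sign(2.1769)*max(|2.1769| - 3.76, 0) = 0.0
prox(x) = [0.1058, -1.4665, 0.0]
||prox(x)||_1 = 0.1058 + 1.4665 + 0.0 = 1.5723


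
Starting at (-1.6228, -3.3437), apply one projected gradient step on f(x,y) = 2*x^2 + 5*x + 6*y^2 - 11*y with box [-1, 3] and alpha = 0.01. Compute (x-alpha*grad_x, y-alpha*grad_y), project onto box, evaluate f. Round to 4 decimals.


Step 1: Compute gradient at (-1.6228, -3.3437).
grad_x = 2*2*-1.6228 + 5 = -1.4912
grad_y = 2*6*-3.3437 - 11 = -51.1244
Step 2: Gradient step.
x_raw = -1.6228 - 0.01*-1.4912 = -1.6079
y_raw = -3.3437 - 0.01*-51.1244 = -2.8325
Step 3: Project onto [-1, 3].
x_proj = clip(-1.6079) = -1.0
y_proj = clip(-2.8325) = -1.0
Step 4: Evaluate f.
f(-1.0, -1.0) = 14.0


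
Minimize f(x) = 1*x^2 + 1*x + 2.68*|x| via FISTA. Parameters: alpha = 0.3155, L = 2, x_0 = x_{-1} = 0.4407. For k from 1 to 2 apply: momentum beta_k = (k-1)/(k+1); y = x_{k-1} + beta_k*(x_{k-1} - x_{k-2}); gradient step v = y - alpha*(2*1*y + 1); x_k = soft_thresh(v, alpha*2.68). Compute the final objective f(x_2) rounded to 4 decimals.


FISTA on f(x) = 1*x^2 + 1*x + 2.68*|x|
L = 2, alpha = 0.3155
Iteration 1: beta = 0.0, y = 0.4407 + 0.0*(0.4407 - 0.4407) = 0.4407
  grad(y) = 1.8814, v = y - alpha*grad = -0.1529
  prox(v) = soft_thresh(-0.1529, 0.8455) = 0.0
Iteration 2: beta = 0.3333, y = 0.0 + 0.3333*(0.0 - 0.4407) = -0.1469
  grad(y) = 0.7062, v = y - alpha*grad = -0.3697
  prox(v) = soft_thresh(-0.3697, 0.8455) = 0.0
f(x_2) = 1*0.0^2 + 1*0.0 + 2.68*|0.0| = 0.0


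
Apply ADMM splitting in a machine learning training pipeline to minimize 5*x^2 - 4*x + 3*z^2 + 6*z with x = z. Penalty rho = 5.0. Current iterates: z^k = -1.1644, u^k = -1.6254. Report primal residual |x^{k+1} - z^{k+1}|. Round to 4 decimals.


ADMM iteration with rho = 5.0, z^k = -1.1644, u^k = -1.6254
Step 1: x-update.
Minimize 5*x^2 - 4*x + (5.0/2)*(x + 1.1644 - 1.6254)^2
FOC: (2*5 + 5.0)*x = 4 + 5.0*(-1.1644 + 1.6254)
x^{k+1} = 0.4203
Step 2: z-update.
Minimize 3*z^2 + 6*z + (5.0/2)*(0.4203 - z - 1.6254)^2
FOC: (2*3 + 5.0)*z = -6 + 5.0*(0.4203 - 1.6254)
z^{k+1} = -1.0932
Step 3: u-update.
u^{k+1} = -1.6254 + 0.4203 + 1.0932 = -0.1119
Step 4: Primal residual = |0.4203 + 1.0932| = 1.5135


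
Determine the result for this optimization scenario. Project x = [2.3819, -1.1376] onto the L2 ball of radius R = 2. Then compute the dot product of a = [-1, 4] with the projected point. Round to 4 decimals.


Step 1: Compute ||x|| (intermediates to 6 decimals).
||x|| = sqrt(2.3819^2 + (-1.1376)^2) = 2.639618
Step 2: Project.
Since ||x|| > R, scale = R/||x|| = 2/2.639618 = 0.757685, proj(x) = scale * x
proj(x) = [1.80473, -0.861942]
Step 3: Dot product.
a^T * proj(x) = -1*1.80473 + 4*(-0.861942) = -5.2525


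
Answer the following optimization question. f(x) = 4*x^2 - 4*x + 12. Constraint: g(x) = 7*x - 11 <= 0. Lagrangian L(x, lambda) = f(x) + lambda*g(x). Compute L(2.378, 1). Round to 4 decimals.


Step 1: Evaluate f(x).
f(2.378) = 4*2.378^2 - 4*2.378 + 12 = 25.1075
Step 2: Evaluate g(x).
g(2.378) = 7*2.378 - 11 = 5.646
Step 3: Compute Lagrangian.
L = 25.1075 + 1*5.646 = 30.7535


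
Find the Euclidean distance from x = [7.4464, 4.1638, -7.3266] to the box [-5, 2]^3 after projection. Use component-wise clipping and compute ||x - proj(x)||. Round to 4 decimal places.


Project each component onto [-5, 2].
clip(7.4464) = 2.0, clip(4.1638) = 2.0, clip(-7.3266) = -5.0
Projection = [2.0, 2.0, -5.0]
Squared diffs: [29.6633, 4.682, 5.4131]
Distance = sqrt(39.7584) = 6.3054
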